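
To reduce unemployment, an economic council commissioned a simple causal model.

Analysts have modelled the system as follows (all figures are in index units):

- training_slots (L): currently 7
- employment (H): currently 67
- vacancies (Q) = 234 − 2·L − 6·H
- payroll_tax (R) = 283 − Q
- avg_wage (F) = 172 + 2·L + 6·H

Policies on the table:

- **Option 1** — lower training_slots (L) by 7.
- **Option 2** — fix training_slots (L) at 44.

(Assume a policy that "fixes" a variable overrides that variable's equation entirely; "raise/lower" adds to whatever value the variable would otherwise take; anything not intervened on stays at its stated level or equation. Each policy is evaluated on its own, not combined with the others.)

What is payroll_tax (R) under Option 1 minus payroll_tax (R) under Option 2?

-88

Option 1 (L − 7):
  L = 7 − 7 = 0
  H = 67
  Q = 234 − 2·0 − 6·67 = -168
  R = 283 − (-168) = 451
Option 2 (L := 44):
  L = 44
  H = 67
  Q = 234 − 2·44 − 6·67 = -256
  R = 283 − (-256) = 539
R: 451 − 539 = -88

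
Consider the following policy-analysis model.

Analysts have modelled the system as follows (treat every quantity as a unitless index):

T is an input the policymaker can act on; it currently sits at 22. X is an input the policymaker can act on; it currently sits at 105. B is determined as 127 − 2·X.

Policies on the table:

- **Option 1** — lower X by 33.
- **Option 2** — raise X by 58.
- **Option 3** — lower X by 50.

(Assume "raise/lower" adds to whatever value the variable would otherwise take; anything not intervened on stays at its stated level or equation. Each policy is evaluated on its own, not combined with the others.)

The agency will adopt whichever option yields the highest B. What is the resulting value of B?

17

Option 1 (X − 33):
  X = 105 − 33 = 72
  B = 127 − 2·72 = -17
Option 2 (X + 58):
  X = 105 + 58 = 163
  B = 127 − 2·163 = -199
Option 3 (X − 50):
  X = 105 − 50 = 55
  B = 127 − 2·55 = 17
Comparing — Option 1: B=-17, Option 2: B=-199, Option 3: B=17. Highest is 17 (Option 3).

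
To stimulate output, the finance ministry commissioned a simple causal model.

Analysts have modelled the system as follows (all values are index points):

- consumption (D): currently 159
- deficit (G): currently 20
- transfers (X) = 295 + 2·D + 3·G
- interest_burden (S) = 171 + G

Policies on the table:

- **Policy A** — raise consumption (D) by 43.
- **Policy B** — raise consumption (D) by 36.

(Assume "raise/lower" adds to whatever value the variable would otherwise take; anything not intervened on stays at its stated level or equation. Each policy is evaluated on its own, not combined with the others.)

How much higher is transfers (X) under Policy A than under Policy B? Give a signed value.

14

Policy A (D + 43):
  D = 159 + 43 = 202
  G = 20
  X = 295 + 2·202 + 3·20 = 759
Policy B (D + 36):
  D = 159 + 36 = 195
  G = 20
  X = 295 + 2·195 + 3·20 = 745
X: 759 − 745 = 14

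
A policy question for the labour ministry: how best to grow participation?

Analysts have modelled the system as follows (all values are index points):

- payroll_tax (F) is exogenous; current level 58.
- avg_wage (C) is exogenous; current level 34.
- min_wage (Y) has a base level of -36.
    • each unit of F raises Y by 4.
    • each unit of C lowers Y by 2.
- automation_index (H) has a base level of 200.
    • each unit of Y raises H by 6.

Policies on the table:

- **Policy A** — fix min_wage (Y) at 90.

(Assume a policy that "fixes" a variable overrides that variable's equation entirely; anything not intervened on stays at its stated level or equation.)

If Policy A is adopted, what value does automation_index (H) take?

Policy A (Y := 90):
  F = 58
  C = 34
  Y = 90
  H = 200 + 6·90 = 740

740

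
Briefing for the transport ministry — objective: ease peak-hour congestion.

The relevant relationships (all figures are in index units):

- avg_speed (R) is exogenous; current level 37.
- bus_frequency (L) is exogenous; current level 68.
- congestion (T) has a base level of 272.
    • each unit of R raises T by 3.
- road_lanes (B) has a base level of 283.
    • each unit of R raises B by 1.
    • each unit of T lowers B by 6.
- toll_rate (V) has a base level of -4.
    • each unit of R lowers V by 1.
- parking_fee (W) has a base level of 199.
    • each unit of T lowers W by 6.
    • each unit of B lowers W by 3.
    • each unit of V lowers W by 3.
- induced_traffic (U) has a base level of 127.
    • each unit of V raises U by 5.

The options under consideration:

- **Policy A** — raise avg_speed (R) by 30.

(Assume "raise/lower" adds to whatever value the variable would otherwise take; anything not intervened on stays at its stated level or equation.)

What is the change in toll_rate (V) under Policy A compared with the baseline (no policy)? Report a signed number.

-30

Baseline:
  R = 37
  V = -4 − 37 = -41
Policy A (R + 30):
  R = 37 + 30 = 67
  V = -4 − 67 = -71
Change in V: -71 − (-41) = -30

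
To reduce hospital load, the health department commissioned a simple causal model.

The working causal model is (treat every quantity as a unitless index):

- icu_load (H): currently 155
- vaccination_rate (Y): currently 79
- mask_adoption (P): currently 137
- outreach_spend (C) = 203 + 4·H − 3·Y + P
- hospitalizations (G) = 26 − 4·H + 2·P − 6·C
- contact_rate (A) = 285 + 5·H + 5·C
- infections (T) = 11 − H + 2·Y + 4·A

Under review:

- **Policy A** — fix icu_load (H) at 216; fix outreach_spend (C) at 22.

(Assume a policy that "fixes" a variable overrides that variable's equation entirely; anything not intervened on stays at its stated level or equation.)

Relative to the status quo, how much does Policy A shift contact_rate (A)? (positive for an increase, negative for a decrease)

Baseline:
  H = 155
  Y = 79
  P = 137
  C = 203 + 4·155 − 3·79 + 137 = 723
  A = 285 + 5·155 + 5·723 = 4675
Policy A (H := 216, C := 22):
  H = 216
  Y = 79
  P = 137
  C = 22
  A = 285 + 5·216 + 5·22 = 1475
Change in A: 1475 − 4675 = -3200

-3200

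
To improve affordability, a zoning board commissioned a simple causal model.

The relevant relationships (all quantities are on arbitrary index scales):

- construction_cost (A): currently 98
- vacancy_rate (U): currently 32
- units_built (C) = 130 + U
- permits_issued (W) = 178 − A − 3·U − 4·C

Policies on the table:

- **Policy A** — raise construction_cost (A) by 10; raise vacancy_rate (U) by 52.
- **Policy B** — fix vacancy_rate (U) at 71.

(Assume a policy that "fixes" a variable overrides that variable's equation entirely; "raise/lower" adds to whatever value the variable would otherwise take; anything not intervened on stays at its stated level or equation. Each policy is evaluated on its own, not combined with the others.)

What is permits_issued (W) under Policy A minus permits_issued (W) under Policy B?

Policy A (A + 10, U + 52):
  A = 98 + 10 = 108
  U = 32 + 52 = 84
  C = 130 + 84 = 214
  W = 178 − 108 − 3·84 − 4·214 = -1038
Policy B (U := 71):
  A = 98
  U = 71
  C = 130 + 71 = 201
  W = 178 − 98 − 3·71 − 4·201 = -937
W: -1038 − (-937) = -101

-101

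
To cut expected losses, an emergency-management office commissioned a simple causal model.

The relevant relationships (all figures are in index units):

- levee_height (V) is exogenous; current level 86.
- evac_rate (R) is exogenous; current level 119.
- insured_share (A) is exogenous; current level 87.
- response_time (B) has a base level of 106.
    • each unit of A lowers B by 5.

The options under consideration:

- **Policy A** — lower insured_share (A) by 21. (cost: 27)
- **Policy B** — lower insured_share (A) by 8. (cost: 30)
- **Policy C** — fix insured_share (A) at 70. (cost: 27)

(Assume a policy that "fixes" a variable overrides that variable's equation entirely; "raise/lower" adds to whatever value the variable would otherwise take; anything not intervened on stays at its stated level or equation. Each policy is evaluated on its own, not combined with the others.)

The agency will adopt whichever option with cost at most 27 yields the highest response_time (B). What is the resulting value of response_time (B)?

Policy A (A − 21):
  A = 87 − 21 = 66
  B = 106 − 5·66 = -224
Policy C (A := 70):
  A = 70
  B = 106 − 5·70 = -244
Comparing — Policy A: B=-224, Policy C: B=-244. Highest is -224 (Policy A).

-224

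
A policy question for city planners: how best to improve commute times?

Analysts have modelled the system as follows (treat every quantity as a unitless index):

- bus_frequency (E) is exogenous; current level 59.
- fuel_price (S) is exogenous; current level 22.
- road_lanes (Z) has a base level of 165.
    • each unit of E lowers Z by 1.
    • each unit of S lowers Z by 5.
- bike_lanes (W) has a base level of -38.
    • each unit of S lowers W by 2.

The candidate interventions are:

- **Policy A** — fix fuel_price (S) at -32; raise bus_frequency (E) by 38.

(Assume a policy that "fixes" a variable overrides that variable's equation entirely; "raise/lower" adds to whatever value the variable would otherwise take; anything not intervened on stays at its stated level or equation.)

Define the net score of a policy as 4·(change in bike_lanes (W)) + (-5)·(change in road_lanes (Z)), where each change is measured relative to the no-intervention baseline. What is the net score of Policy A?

-728

Baseline:
  E = 59
  S = 22
  Z = 165 − 59 − 5·22 = -4
  W = -38 − 2·22 = -82
Policy A (S := -32, E + 38):
  E = 59 + 38 = 97
  S = -32
  Z = 165 − 97 − 5·(-32) = 228
  W = -38 − 2·(-32) = 26
ΔW = 26 − (-82) = 108; ΔZ = 228 − (-4) = 232
Score = 4·108 + (-5)·232 = -728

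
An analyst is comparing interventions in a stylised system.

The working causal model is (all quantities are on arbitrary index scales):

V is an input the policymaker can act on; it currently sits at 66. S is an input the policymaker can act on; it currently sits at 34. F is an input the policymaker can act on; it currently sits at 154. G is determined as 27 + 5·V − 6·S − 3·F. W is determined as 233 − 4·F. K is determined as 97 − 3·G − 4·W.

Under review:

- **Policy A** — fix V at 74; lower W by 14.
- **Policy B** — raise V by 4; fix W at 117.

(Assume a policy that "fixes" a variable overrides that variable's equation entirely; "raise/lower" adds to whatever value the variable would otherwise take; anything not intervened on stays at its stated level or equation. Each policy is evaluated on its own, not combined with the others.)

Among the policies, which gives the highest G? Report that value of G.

-269

Policy A (V := 74, W − 14):
  V = 74
  S = 34
  F = 154
  G = 27 + 5·74 − 6·34 − 3·154 = -269
Policy B (V + 4, W := 117):
  V = 66 + 4 = 70
  S = 34
  F = 154
  G = 27 + 5·70 − 6·34 − 3·154 = -289
Comparing — Policy A: G=-269, Policy B: G=-289. Highest is -269 (Policy A).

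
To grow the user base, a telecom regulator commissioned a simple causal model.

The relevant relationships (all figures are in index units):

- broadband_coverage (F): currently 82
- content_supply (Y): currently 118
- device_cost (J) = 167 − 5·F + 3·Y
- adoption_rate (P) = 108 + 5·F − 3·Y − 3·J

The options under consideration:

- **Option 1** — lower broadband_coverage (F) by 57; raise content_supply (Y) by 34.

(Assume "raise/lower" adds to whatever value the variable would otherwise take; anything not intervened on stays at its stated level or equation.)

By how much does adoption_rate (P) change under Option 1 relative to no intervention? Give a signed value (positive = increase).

Baseline:
  F = 82
  Y = 118
  J = 167 − 5·82 + 3·118 = 111
  P = 108 + 5·82 − 3·118 − 3·111 = -169
Option 1 (F − 57, Y + 34):
  F = 82 − 57 = 25
  Y = 118 + 34 = 152
  J = 167 − 5·25 + 3·152 = 498
  P = 108 + 5·25 − 3·152 − 3·498 = -1717
Change in P: -1717 − (-169) = -1548

-1548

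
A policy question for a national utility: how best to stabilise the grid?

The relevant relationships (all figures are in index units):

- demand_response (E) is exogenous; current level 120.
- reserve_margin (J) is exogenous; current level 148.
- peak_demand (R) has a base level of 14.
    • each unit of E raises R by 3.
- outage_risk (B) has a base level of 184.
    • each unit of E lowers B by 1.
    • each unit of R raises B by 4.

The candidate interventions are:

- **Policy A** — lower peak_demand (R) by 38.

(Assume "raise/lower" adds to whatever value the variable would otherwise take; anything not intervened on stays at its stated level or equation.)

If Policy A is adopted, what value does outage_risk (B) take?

Policy A (R − 38):
  E = 120
  R = 14 + 3·120 (−38 from intervention) = 336
  B = 184 − 120 + 4·336 = 1408

1408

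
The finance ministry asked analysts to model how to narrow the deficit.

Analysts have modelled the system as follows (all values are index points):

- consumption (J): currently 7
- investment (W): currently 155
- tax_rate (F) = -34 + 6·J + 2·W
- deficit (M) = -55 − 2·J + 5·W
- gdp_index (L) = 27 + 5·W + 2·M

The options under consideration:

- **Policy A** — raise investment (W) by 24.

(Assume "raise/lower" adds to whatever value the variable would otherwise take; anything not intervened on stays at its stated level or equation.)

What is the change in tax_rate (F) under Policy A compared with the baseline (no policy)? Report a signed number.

Baseline:
  J = 7
  W = 155
  F = -34 + 6·7 + 2·155 = 318
Policy A (W + 24):
  J = 7
  W = 155 + 24 = 179
  F = -34 + 6·7 + 2·179 = 366
Change in F: 366 − 318 = 48

48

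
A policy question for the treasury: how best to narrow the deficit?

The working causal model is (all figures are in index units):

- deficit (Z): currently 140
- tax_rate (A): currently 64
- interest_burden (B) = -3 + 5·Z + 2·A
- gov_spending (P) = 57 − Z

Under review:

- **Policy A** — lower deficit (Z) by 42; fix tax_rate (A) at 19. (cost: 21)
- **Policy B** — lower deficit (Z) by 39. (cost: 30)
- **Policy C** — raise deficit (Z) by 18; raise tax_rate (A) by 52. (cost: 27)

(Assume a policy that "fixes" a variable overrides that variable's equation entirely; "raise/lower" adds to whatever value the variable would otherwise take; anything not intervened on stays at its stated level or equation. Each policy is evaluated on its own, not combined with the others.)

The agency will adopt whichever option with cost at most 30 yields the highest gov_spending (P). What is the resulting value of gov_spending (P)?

-41

Policy A (Z − 42, A := 19):
  Z = 140 − 42 = 98
  P = 57 − 98 = -41
Policy B (Z − 39):
  Z = 140 − 39 = 101
  P = 57 − 101 = -44
Policy C (Z + 18, A + 52):
  Z = 140 + 18 = 158
  P = 57 − 158 = -101
Comparing — Policy A: P=-41, Policy B: P=-44, Policy C: P=-101. Highest is -41 (Policy A).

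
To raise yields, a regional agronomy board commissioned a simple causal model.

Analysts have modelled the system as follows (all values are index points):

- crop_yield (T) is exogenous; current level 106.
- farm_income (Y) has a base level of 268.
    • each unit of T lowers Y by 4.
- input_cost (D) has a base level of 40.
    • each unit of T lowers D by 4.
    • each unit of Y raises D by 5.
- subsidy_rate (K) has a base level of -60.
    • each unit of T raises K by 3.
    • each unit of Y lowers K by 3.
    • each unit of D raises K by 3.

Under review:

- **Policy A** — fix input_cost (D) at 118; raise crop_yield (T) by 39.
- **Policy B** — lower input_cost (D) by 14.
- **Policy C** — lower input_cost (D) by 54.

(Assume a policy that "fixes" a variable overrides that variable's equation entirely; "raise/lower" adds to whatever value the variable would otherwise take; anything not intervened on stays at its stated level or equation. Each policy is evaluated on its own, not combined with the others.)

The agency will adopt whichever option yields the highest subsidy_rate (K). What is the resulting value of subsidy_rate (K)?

Policy A (D := 118, T + 39):
  T = 106 + 39 = 145
  Y = 268 − 4·145 = -312
  D = 118
  K = -60 + 3·145 − 3·(-312) + 3·118 = 1665
Policy B (D − 14):
  T = 106
  Y = 268 − 4·106 = -156
  D = 40 − 4·106 + 5·(-156) (−14 from intervention) = -1178
  K = -60 + 3·106 − 3·(-156) + 3·(-1178) = -2808
Policy C (D − 54):
  T = 106
  Y = 268 − 4·106 = -156
  D = 40 − 4·106 + 5·(-156) (−54 from intervention) = -1218
  K = -60 + 3·106 − 3·(-156) + 3·(-1218) = -2928
Comparing — Policy A: K=1665, Policy B: K=-2808, Policy C: K=-2928. Highest is 1665 (Policy A).

1665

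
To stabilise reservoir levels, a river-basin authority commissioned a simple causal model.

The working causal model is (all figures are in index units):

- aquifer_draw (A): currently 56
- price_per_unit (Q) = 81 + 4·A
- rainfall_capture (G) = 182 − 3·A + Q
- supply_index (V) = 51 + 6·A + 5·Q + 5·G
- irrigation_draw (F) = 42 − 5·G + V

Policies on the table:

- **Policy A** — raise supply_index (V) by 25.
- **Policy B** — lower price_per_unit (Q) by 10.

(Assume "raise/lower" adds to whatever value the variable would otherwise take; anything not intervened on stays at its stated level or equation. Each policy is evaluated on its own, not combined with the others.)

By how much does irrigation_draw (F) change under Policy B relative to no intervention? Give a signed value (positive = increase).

-50

Baseline:
  A = 56
  Q = 81 + 4·56 = 305
  G = 182 − 3·56 + 305 = 319
  V = 51 + 6·56 + 5·305 + 5·319 = 3507
  F = 42 − 5·319 + 3507 = 1954
Policy B (Q − 10):
  A = 56
  Q = 81 + 4·56 (−10 from intervention) = 295
  G = 182 − 3·56 + 295 = 309
  V = 51 + 6·56 + 5·295 + 5·309 = 3407
  F = 42 − 5·309 + 3407 = 1904
Change in F: 1904 − 1954 = -50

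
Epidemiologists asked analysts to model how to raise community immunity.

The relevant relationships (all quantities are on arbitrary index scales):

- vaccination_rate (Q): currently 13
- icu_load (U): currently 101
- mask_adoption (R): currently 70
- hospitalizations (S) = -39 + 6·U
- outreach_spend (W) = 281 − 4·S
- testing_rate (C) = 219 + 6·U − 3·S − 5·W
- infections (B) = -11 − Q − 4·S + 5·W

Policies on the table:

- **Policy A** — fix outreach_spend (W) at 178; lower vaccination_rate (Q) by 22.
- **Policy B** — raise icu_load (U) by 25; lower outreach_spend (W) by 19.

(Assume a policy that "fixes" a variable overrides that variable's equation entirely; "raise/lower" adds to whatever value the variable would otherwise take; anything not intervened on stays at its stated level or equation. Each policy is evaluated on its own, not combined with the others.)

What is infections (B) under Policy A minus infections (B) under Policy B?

Policy A (W := 178, Q − 22):
  Q = 13 − 22 = -9
  U = 101
  S = -39 + 6·101 = 567
  W = 178
  B = -11 − (-9) − 4·567 + 5·178 = -1380
Policy B (U + 25, W − 19):
  Q = 13
  U = 101 + 25 = 126
  S = -39 + 6·126 = 717
  W = 281 − 4·717 (−19 from intervention) = -2606
  B = -11 − 13 − 4·717 + 5·(-2606) = -15922
B: -1380 − (-15922) = 14542

14542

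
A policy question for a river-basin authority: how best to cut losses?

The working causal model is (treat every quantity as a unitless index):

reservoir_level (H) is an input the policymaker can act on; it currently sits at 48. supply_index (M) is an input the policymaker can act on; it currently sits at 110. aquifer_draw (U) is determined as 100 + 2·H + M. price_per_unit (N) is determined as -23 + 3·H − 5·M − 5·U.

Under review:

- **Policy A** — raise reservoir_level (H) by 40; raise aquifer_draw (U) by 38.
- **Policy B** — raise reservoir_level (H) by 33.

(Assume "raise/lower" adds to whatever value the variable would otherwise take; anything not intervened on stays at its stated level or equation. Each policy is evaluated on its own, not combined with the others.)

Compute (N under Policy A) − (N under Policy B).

-239

Policy A (H + 40, U + 38):
  H = 48 + 40 = 88
  M = 110
  U = 100 + 2·88 + 110 (+38 from intervention) = 424
  N = -23 + 3·88 − 5·110 − 5·424 = -2429
Policy B (H + 33):
  H = 48 + 33 = 81
  M = 110
  U = 100 + 2·81 + 110 = 372
  N = -23 + 3·81 − 5·110 − 5·372 = -2190
N: -2429 − (-2190) = -239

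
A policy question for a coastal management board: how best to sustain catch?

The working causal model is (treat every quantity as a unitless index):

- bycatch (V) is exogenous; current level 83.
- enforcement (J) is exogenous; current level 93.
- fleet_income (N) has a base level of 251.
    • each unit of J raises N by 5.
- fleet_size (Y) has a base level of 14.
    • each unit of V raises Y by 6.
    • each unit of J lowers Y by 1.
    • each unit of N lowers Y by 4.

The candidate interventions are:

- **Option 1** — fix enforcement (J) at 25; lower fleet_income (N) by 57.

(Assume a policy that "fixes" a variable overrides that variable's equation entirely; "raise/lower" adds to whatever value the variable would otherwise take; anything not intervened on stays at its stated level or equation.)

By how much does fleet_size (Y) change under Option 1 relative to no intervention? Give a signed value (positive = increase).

Baseline:
  V = 83
  J = 93
  N = 251 + 5·93 = 716
  Y = 14 + 6·83 − 93 − 4·716 = -2445
Option 1 (J := 25, N − 57):
  V = 83
  J = 25
  N = 251 + 5·25 (−57 from intervention) = 319
  Y = 14 + 6·83 − 25 − 4·319 = -789
Change in Y: -789 − (-2445) = 1656

1656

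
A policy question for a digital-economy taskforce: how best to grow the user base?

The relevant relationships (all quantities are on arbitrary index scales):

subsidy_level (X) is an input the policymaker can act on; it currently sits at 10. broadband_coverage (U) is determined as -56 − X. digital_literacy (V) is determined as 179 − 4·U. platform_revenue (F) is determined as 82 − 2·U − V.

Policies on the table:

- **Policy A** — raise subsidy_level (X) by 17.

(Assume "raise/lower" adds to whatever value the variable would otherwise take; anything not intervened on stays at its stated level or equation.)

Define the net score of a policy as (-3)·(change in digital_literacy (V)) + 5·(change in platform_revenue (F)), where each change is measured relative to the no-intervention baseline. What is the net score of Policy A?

Baseline:
  X = 10
  U = -56 − 10 = -66
  V = 179 − 4·(-66) = 443
  F = 82 − 2·(-66) − 443 = -229
Policy A (X + 17):
  X = 10 + 17 = 27
  U = -56 − 27 = -83
  V = 179 − 4·(-83) = 511
  F = 82 − 2·(-83) − 511 = -263
ΔV = 511 − 443 = 68; ΔF = -263 − (-229) = -34
Score = (-3)·68 + 5·(-34) = -374

-374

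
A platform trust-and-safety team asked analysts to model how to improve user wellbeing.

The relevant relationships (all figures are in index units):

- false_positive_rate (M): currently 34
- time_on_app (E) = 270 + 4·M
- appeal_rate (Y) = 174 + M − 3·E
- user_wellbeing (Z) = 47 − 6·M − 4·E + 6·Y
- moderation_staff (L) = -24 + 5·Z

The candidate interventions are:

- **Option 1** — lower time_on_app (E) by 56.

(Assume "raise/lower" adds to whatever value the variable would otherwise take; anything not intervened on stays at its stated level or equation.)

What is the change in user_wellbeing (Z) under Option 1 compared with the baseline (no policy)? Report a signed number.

1232

Baseline:
  M = 34
  E = 270 + 4·34 = 406
  Y = 174 + 34 − 3·406 = -1010
  Z = 47 − 6·34 − 4·406 + 6·(-1010) = -7841
Option 1 (E − 56):
  M = 34
  E = 270 + 4·34 (−56 from intervention) = 350
  Y = 174 + 34 − 3·350 = -842
  Z = 47 − 6·34 − 4·350 + 6·(-842) = -6609
Change in Z: -6609 − (-7841) = 1232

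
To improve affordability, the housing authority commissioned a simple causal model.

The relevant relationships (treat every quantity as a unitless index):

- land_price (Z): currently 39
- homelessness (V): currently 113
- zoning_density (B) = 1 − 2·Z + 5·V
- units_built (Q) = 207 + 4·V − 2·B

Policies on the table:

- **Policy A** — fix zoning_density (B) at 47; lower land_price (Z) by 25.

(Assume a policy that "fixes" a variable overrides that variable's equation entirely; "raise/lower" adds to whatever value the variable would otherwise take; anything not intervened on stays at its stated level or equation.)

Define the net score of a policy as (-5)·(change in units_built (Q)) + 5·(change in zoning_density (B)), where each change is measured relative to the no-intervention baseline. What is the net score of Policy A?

-6615

Baseline:
  Z = 39
  V = 113
  B = 1 − 2·39 + 5·113 = 488
  Q = 207 + 4·113 − 2·488 = -317
Policy A (B := 47, Z − 25):
  Z = 39 − 25 = 14
  V = 113
  B = 47
  Q = 207 + 4·113 − 2·47 = 565
ΔQ = 565 − (-317) = 882; ΔB = 47 − 488 = -441
Score = (-5)·882 + 5·(-441) = -6615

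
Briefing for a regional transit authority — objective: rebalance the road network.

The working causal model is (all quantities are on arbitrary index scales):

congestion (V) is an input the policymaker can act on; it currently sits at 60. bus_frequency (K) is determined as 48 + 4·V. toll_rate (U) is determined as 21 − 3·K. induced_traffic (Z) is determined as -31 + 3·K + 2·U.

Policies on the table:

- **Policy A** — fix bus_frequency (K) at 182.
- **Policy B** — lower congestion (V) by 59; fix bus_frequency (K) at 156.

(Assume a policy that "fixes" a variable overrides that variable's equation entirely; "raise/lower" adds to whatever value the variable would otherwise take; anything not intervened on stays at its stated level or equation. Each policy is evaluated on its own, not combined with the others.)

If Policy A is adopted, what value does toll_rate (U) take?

-525

Policy A (K := 182):
  V = 60
  K = 182
  U = 21 − 3·182 = -525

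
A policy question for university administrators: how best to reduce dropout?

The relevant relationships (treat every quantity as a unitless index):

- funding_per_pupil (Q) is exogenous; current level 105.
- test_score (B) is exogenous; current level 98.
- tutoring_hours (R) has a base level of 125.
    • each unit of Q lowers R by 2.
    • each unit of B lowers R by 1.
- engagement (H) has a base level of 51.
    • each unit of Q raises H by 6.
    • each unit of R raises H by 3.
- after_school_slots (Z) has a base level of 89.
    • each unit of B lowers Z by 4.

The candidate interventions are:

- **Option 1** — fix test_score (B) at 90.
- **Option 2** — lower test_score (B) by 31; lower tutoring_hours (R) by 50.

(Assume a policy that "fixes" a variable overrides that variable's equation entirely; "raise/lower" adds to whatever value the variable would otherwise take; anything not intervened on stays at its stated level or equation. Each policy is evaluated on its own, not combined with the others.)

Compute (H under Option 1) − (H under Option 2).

81

Option 1 (B := 90):
  Q = 105
  B = 90
  R = 125 − 2·105 − 90 = -175
  H = 51 + 6·105 + 3·(-175) = 156
Option 2 (B − 31, R − 50):
  Q = 105
  B = 98 − 31 = 67
  R = 125 − 2·105 − 67 (−50 from intervention) = -202
  H = 51 + 6·105 + 3·(-202) = 75
H: 156 − 75 = 81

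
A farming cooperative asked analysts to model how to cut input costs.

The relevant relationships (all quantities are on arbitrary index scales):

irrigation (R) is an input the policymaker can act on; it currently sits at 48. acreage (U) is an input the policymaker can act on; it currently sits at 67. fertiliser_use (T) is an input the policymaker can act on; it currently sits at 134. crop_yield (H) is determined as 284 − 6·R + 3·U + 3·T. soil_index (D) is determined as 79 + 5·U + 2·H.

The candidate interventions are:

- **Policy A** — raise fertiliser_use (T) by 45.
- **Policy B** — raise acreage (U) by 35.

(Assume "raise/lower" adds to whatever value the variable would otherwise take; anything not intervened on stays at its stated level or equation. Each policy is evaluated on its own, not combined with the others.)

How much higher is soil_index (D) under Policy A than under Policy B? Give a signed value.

-115

Policy A (T + 45):
  R = 48
  U = 67
  T = 134 + 45 = 179
  H = 284 − 6·48 + 3·67 + 3·179 = 734
  D = 79 + 5·67 + 2·734 = 1882
Policy B (U + 35):
  R = 48
  U = 67 + 35 = 102
  T = 134
  H = 284 − 6·48 + 3·102 + 3·134 = 704
  D = 79 + 5·102 + 2·704 = 1997
D: 1882 − 1997 = -115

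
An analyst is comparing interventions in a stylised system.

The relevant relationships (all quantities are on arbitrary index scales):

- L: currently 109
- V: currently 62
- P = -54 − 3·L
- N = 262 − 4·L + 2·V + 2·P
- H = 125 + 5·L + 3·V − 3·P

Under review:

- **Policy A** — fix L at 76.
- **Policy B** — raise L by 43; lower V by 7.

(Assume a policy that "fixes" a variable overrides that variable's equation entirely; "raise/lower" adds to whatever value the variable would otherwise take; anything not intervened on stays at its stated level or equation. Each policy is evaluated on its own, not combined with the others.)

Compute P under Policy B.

Policy B (L + 43, V − 7):
  L = 109 + 43 = 152
  P = -54 − 3·152 = -510

-510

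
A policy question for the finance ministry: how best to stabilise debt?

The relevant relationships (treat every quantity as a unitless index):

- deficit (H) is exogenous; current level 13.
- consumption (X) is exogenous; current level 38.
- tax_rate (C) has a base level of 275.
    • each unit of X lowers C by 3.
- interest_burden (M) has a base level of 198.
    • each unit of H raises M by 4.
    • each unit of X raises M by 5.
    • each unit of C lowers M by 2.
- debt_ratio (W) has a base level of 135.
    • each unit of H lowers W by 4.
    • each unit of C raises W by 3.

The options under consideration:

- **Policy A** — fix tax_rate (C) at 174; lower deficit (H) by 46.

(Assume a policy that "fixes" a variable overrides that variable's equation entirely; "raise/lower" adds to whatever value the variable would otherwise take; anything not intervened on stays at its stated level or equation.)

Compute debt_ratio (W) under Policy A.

Policy A (C := 174, H − 46):
  H = 13 − 46 = -33
  X = 38
  C = 174
  W = 135 − 4·(-33) + 3·174 = 789

789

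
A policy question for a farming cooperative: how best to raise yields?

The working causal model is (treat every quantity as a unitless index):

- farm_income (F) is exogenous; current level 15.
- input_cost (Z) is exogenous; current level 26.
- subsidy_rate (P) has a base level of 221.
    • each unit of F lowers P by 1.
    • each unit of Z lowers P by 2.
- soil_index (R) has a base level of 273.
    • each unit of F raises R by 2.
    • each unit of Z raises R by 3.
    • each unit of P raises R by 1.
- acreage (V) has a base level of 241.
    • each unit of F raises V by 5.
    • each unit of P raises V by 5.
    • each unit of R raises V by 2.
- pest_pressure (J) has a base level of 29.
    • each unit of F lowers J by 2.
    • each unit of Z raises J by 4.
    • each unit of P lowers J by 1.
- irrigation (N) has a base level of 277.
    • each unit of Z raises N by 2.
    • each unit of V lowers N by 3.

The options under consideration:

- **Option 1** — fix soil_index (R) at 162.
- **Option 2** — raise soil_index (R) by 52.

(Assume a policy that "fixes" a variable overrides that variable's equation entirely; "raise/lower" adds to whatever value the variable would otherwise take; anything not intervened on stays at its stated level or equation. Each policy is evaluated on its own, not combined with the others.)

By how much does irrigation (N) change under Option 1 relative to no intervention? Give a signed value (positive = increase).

Baseline:
  F = 15
  Z = 26
  P = 221 − 15 − 2·26 = 154
  R = 273 + 2·15 + 3·26 + 154 = 535
  V = 241 + 5·15 + 5·154 + 2·535 = 2156
  N = 277 + 2·26 − 3·2156 = -6139
Option 1 (R := 162):
  F = 15
  Z = 26
  P = 221 − 15 − 2·26 = 154
  R = 162
  V = 241 + 5·15 + 5·154 + 2·162 = 1410
  N = 277 + 2·26 − 3·1410 = -3901
Change in N: -3901 − (-6139) = 2238

2238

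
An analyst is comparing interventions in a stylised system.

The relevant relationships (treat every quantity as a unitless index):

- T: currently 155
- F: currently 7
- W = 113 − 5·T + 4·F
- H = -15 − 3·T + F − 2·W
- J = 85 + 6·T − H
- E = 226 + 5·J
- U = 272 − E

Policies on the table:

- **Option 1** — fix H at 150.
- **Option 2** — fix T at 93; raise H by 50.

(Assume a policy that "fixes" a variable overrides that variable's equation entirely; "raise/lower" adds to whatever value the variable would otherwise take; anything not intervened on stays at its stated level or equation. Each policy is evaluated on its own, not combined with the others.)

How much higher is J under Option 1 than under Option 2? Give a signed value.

633

Option 1 (H := 150):
  T = 155
  F = 7
  W = 113 − 5·155 + 4·7 = -634
  H = 150
  J = 85 + 6·155 − 150 = 865
Option 2 (T := 93, H + 50):
  T = 93
  F = 7
  W = 113 − 5·93 + 4·7 = -324
  H = -15 − 3·93 + 7 − 2·(-324) (+50 from intervention) = 411
  J = 85 + 6·93 − 411 = 232
J: 865 − 232 = 633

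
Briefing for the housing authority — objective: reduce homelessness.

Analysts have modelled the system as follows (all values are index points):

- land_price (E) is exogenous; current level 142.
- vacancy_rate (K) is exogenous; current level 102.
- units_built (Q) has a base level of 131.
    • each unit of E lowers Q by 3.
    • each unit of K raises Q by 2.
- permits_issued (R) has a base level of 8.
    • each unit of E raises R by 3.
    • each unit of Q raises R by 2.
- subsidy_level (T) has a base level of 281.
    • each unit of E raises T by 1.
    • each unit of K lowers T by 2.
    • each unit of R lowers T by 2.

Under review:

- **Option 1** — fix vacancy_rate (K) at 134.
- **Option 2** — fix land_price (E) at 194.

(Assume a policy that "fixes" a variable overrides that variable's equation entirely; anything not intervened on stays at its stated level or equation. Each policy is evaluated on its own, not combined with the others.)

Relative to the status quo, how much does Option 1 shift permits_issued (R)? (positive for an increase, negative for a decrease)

128

Baseline:
  E = 142
  K = 102
  Q = 131 − 3·142 + 2·102 = -91
  R = 8 + 3·142 + 2·(-91) = 252
Option 1 (K := 134):
  E = 142
  K = 134
  Q = 131 − 3·142 + 2·134 = -27
  R = 8 + 3·142 + 2·(-27) = 380
Change in R: 380 − 252 = 128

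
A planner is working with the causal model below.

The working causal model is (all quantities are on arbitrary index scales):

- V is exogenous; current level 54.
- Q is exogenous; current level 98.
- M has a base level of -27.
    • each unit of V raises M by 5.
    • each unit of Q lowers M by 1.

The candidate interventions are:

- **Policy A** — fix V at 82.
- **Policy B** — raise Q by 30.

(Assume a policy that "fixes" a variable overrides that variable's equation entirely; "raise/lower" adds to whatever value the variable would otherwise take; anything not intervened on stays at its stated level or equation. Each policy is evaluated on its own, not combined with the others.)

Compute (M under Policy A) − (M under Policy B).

Policy A (V := 82):
  V = 82
  Q = 98
  M = -27 + 5·82 − 98 = 285
Policy B (Q + 30):
  V = 54
  Q = 98 + 30 = 128
  M = -27 + 5·54 − 128 = 115
M: 285 − 115 = 170

170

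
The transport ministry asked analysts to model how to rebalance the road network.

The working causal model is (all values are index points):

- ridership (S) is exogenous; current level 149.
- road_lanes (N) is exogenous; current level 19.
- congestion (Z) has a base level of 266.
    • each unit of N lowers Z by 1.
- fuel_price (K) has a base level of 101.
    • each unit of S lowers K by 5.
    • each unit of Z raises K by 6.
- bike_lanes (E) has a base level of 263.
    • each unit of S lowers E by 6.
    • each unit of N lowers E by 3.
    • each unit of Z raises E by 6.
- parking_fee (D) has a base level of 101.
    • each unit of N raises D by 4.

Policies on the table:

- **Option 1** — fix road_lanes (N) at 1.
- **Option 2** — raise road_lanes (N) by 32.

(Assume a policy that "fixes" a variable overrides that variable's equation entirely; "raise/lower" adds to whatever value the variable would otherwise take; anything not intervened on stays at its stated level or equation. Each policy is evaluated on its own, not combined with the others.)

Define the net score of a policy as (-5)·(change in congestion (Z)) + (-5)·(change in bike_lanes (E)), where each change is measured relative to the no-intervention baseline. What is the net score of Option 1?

Baseline:
  S = 149
  N = 19
  Z = 266 − 19 = 247
  E = 263 − 6·149 − 3·19 + 6·247 = 794
Option 1 (N := 1):
  S = 149
  N = 1
  Z = 266 − 1 = 265
  E = 263 − 6·149 − 3·1 + 6·265 = 956
ΔZ = 265 − 247 = 18; ΔE = 956 − 794 = 162
Score = (-5)·18 + (-5)·162 = -900

-900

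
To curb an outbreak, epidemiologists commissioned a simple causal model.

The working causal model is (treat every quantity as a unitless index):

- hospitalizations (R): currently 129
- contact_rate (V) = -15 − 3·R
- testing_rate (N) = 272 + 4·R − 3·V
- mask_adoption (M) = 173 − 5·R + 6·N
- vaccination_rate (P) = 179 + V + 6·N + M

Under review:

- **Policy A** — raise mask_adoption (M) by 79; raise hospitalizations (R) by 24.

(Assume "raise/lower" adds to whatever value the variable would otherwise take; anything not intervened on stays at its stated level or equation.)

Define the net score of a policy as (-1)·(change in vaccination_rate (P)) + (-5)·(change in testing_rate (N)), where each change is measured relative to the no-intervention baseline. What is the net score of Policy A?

-5191

Baseline:
  R = 129
  V = -15 − 3·129 = -402
  N = 272 + 4·129 − 3·(-402) = 1994
  M = 173 − 5·129 + 6·1994 = 11492
  P = 179 + (-402) + 6·1994 + 11492 = 23233
Policy A (M + 79, R + 24):
  R = 129 + 24 = 153
  V = -15 − 3·153 = -474
  N = 272 + 4·153 − 3·(-474) = 2306
  M = 173 − 5·153 + 6·2306 (+79 from intervention) = 13323
  P = 179 + (-474) + 6·2306 + 13323 = 26864
ΔP = 26864 − 23233 = 3631; ΔN = 2306 − 1994 = 312
Score = (-1)·3631 + (-5)·312 = -5191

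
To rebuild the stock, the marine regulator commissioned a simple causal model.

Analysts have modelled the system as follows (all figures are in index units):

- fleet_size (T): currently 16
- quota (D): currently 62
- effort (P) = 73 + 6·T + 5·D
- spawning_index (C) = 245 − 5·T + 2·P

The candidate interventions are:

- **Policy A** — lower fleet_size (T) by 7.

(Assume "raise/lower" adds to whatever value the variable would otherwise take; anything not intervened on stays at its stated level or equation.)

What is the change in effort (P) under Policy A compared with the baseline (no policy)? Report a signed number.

-42

Baseline:
  T = 16
  D = 62
  P = 73 + 6·16 + 5·62 = 479
Policy A (T − 7):
  T = 16 − 7 = 9
  D = 62
  P = 73 + 6·9 + 5·62 = 437
Change in P: 437 − 479 = -42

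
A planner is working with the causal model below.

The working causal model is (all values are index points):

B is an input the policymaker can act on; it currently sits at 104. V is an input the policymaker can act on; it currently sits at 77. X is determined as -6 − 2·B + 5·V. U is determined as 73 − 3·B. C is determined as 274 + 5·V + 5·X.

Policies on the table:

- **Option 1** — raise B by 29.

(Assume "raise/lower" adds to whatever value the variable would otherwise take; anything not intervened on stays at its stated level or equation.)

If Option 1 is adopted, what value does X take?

113

Option 1 (B + 29):
  B = 104 + 29 = 133
  V = 77
  X = -6 − 2·133 + 5·77 = 113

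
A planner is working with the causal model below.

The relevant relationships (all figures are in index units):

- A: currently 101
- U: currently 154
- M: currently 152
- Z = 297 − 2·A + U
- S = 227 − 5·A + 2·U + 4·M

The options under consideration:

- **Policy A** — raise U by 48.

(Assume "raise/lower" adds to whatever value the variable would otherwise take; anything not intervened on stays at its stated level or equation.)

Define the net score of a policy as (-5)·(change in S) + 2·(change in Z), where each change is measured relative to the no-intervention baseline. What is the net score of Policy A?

-384

Baseline:
  A = 101
  U = 154
  M = 152
  Z = 297 − 2·101 + 154 = 249
  S = 227 − 5·101 + 2·154 + 4·152 = 638
Policy A (U + 48):
  A = 101
  U = 154 + 48 = 202
  M = 152
  Z = 297 − 2·101 + 202 = 297
  S = 227 − 5·101 + 2·202 + 4·152 = 734
ΔS = 734 − 638 = 96; ΔZ = 297 − 249 = 48
Score = (-5)·96 + 2·48 = -384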